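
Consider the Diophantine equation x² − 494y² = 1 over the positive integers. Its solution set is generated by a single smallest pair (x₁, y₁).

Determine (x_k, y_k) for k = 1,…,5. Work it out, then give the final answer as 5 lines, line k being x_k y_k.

d=494: √d = [22; 4,2,2,1,2,1,2,2,4,44] (ℓ=10, even), read p_9/q_9
k=0  a_k=22  p_k/q_k = 22/1
k=1  a_k=4  p_k/q_k = 89/4
…
k=3  a_k=2  p_k/q_k = 489/22
k=4  a_k=1  p_k/q_k = 689/31
…
k=6  a_k=1  p_k/q_k = 2556/115
k=7  a_k=2  p_k/q_k = 6979/314
k=8  a_k=2  p_k/q_k = 16514/743
k=9  a_k=4  p_k/q_k = 73035/3286
fundamental: x₁=73035, y₁=3286  (since 5334111225 − 494·10797796 = 1)
(73035+3286√494)^2 = 10668222449 + 479986020√494
(73035+3286√494)^3 = 1558307253052395 + 70111557938114√494
(73035+3286√494)^4 = 227621940442695115201 + 10241195267540325960√494
(73035+3286√494)^5 = 33248736838906168224357675 + 1495931392659503855039086√494

73035 3286
10668222449 479986020
1558307253052395 70111557938114
227621940442695115201 10241195267540325960
33248736838906168224357675 1495931392659503855039086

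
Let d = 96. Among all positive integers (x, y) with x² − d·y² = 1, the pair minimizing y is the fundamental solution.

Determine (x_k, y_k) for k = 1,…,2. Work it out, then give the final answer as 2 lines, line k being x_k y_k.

d=96: √d = [9; 1,3,1,18] (ℓ=4, even), read p_3/q_3
i=0: a=9 ⇒ p=9, q=1
…
i=2: a=3 ⇒ p=39, q=4
i=3: a=1 ⇒ p=49, q=5
fundamental: x₁=49, y₁=5  (since 2401 − 96·25 = 1)
(49+5√96)^2 = 4801 + 490√96

49 5
4801 490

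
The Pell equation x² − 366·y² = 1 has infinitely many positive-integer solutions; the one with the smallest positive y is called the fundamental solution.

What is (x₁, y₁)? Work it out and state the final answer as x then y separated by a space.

907925 47458

√366 = [19; 7,1,1,1,2,12,2,1,1,1,7,38, …], period ℓ=12 (even) → k=11
i=0: a=19 ⇒ p=19, q=1
i=1: a=7 ⇒ p=134, q=7
i=2: a=1 ⇒ p=153, q=8
i=3: a=1 ⇒ p=287, q=15
…
i=5: a=2 ⇒ p=1167, q=61
…
i=7: a=2 ⇒ p=30055, q=1571
i=8: a=1 ⇒ p=44499, q=2326
i=9: a=1 ⇒ p=74554, q=3897
i=10: a=1 ⇒ p=119053, q=6223
i=11: a=7 ⇒ p=907925, q=47458
(x₁, y₁) = (907925, 47458);  907925² − 366·47458² = 1 ✓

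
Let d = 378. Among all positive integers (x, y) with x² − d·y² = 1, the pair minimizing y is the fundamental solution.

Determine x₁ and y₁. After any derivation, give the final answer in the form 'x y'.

8749 450

√378 = [19; 2,3,1,4,1,3,2,38, …], period ℓ=8 (even) → k=7
k=0  a_k=19  p_k/q_k = 19/1
k=1  a_k=2  p_k/q_k = 39/2
…
k=3  a_k=1  p_k/q_k = 175/9
…
k=5  a_k=1  p_k/q_k = 1011/52
k=6  a_k=3  p_k/q_k = 3869/199
k=7  a_k=2  p_k/q_k = 8749/450
→ (8749, 450).  Check: 8749²=76545001, 378·450²=76545000, difference 1.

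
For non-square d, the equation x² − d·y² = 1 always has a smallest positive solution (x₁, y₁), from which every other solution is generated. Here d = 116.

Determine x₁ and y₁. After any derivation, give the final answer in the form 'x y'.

9801 910

√116 = [10; 1,3,2,1,4,1,2,3,1,20, …], period ℓ=10 (even) → k=9
a_0=10:  p_0=10·1+0=10,  q_0=10·0+1=1
a_1=1:  p_1=1·10+1=11,  q_1=1·1+0=1
…
a_5=4:  p_5=4·140+97=657,  q_5=4·13+9=61
a_6=1:  p_6=1·657+140=797,  q_6=1·61+13=74
a_7=2:  p_7=2·797+657=2251,  q_7=2·74+61=209
a_8=3:  p_8=3·2251+797=7550,  q_8=3·209+74=701
a_9=1:  p_9=1·7550+2251=9801,  q_9=1·701+209=910
→ (9801, 910).  Check: 9801²=96059601, 116·910²=96059600, difference 1.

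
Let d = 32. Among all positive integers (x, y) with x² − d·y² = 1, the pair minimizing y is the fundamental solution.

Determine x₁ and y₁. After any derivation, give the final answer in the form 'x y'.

√32 → a₀=5, period (1,1,1,10); ℓ=4 even so k=3
k=0  a_k=5  p_k/q_k = 5/1
…
k=2  a_k=1  p_k/q_k = 11/2
k=3  a_k=1  p_k/q_k = 17/3
fundamental: x₁=17, y₁=3  (since 289 − 32·9 = 1)

17 3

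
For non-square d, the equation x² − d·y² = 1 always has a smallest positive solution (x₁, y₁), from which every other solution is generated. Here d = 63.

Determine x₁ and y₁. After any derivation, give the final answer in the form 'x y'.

√63 → a₀=7, period (1,14); ℓ=2 even so k=1
a_0=7:  p_0=7·1+0=7,  q_0=7·0+1=1
a_1=1:  p_1=1·7+1=8,  q_1=1·1+0=1
fundamental: x₁=8, y₁=1  (since 64 − 63·1 = 1)

8 1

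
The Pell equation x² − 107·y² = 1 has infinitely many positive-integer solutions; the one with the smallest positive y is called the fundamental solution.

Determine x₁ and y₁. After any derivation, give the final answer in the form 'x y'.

962 93

√107 = [10; 2,1,9,1,2,20, …], period ℓ=6 (even) → k=5
step 0: (10, 1)  from 10·(1,0) + (0,1)
step 1: (21, 2)  from 2·(10,1) + (1,0)
…
step 4: (331, 32)  from 1·(300,29) + (31,3)
step 5: (962, 93)  from 2·(331,32) + (300,29)
fundamental: x₁=962, y₁=93  (since 925444 − 107·8649 = 1)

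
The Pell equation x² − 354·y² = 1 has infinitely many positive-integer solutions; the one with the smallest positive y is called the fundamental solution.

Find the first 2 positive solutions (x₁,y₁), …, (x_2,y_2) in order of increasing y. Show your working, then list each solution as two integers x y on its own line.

258065 13716
133195088449 7079239080

√354 = [18; 1,4,2,2,18,2,2,4,1,36, …], period ℓ=10 (even) → k=9
i=0: a=18 ⇒ p=18, q=1
i=1: a=1 ⇒ p=19, q=1
i=2: a=4 ⇒ p=94, q=5
i=3: a=2 ⇒ p=207, q=11
…
i=6: a=2 ⇒ p=19210, q=1021
i=7: a=2 ⇒ p=47771, q=2539
i=8: a=4 ⇒ p=210294, q=11177
i=9: a=1 ⇒ p=258065, q=13716
→ (258065, 13716).  Check: 258065²=66597544225, 354·13716²=66597544224, difference 1.
(x_2, y_2) = (258065·258065 + 354·13716·13716, 258065·13716 + 13716·258065) = (133195088449, 7079239080)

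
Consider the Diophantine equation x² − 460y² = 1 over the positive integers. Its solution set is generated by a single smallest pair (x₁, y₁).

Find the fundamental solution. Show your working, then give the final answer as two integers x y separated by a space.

2535751 118230

√460 = [21; 2,4,3,1,2,10,2,1,3,4,2,42, …], period ℓ=12 (even) → k=11
k=0  a_k=21  p_k/q_k = 21/1
k=1  a_k=2  p_k/q_k = 43/2
k=2  a_k=4  p_k/q_k = 193/9
k=3  a_k=3  p_k/q_k = 622/29
k=4  a_k=1  p_k/q_k = 815/38
k=5  a_k=2  p_k/q_k = 2252/105
k=6  a_k=10  p_k/q_k = 23335/1088
…
k=8  a_k=1  p_k/q_k = 72257/3369
k=9  a_k=3  p_k/q_k = 265693/12388
k=10  a_k=4  p_k/q_k = 1135029/52921
k=11  a_k=2  p_k/q_k = 2535751/118230
(x₁, y₁) = (2535751, 118230);  2535751² − 460·118230² = 1 ✓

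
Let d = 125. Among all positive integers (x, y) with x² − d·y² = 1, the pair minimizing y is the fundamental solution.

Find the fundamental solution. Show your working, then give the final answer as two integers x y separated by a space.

930249 83204

√125 = [11; 5,1,1,5,22, …], period ℓ=5 (odd) → k=9
step 0: (11, 1)  from 11·(1,0) + (0,1)
…
step 7: (91444, 8179)  from 1·(76317,6826) + (15127,1353)
step 8: (167761, 15005)  from 1·(91444,8179) + (76317,6826)
step 9: (930249, 83204)  from 5·(167761,15005) + (91444,8179)
→ (930249, 83204).  Check: 930249²=865363202001, 125·83204²=865363202000, difference 1.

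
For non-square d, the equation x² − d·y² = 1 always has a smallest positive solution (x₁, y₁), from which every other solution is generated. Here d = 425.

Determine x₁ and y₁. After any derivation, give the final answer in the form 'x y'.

√425 → a₀=20, period (1,1,1,1,1,1,40); ℓ=7 odd so k=13
step 0: (20, 1)  from 20·(1,0) + (0,1)
…
step 4: (103, 5)  from 1·(62,3) + (41,2)
…
step 6: (268, 13)  from 1·(165,8) + (103,5)
…
step 8: (11153, 541)  from 1·(10885,528) + (268,13)
…
step 12: (88420, 4289)  from 1·(55229,2679) + (33191,1610)
step 13: (143649, 6968)  from 1·(88420,4289) + (55229,2679)
→ (143649, 6968).  Check: 143649²=20635035201, 425·6968²=20635035200, difference 1.

143649 6968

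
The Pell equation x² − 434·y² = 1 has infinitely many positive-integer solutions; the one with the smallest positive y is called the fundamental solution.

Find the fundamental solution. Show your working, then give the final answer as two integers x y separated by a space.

[20; 1,4,1,40] for √434; ℓ=4 ⇒ convergent index 3
a_0=20:  p_0=20·1+0=20,  q_0=20·0+1=1
a_1=1:  p_1=1·20+1=21,  q_1=1·1+0=1
a_2=4:  p_2=4·21+20=104,  q_2=4·1+1=5
a_3=1:  p_3=1·104+21=125,  q_3=1·5+1=6
(x₁, y₁) = (125, 6);  125² − 434·6² = 1 ✓

125 6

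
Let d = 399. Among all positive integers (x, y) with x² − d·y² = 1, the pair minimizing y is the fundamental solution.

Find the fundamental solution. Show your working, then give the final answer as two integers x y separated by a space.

√399 = [19; 1,38, …], period ℓ=2 (even) → k=1
a_0=19:  p_0=19·1+0=19,  q_0=19·0+1=1
a_1=1:  p_1=1·19+1=20,  q_1=1·1+0=1
→ (20, 1).  Check: 20²=400, 399·1²=399, difference 1.

20 1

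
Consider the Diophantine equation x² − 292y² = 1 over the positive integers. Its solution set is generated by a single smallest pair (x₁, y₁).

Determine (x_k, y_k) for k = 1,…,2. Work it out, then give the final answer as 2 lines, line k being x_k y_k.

[17; 11,2,1,3,8,3,1,2,11,34] for √292; ℓ=10 ⇒ convergent index 9
i=0: a=17 ⇒ p=17, q=1
…
i=6: a=3 ⇒ p=55143, q=3227
…
i=8: a=2 ⇒ p=200767, q=11749
i=9: a=11 ⇒ p=2281249, q=133500
(x₁, y₁) = (2281249, 133500);  2281249² − 292·133500² = 1 ✓
(x_2, y_2) = (2281249·2281249 + 292·133500·133500, 2281249·133500 + 133500·2281249) = (10408194000001, 609093483000)

2281249 133500
10408194000001 609093483000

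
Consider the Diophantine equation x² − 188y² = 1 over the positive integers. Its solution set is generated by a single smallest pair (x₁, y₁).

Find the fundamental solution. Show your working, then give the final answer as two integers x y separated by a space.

d=188: √d = [13; 1,2,2,6,2,2,1,26] (ℓ=8, even), read p_7/q_7
i=0: a=13 ⇒ p=13, q=1
…
i=2: a=2 ⇒ p=41, q=3
i=3: a=2 ⇒ p=96, q=7
i=4: a=6 ⇒ p=617, q=45
i=5: a=2 ⇒ p=1330, q=97
i=6: a=2 ⇒ p=3277, q=239
i=7: a=1 ⇒ p=4607, q=336
→ (4607, 336).  Check: 4607²=21224449, 188·336²=21224448, difference 1.

4607 336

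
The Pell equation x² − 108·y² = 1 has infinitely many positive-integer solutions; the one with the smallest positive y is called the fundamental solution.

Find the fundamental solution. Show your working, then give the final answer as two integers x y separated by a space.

[10; 2,1,1,4,1,1,2,20] for √108; ℓ=8 ⇒ convergent index 7
k=0  a_k=10  p_k/q_k = 10/1
k=1  a_k=2  p_k/q_k = 21/2
…
k=3  a_k=1  p_k/q_k = 52/5
…
k=6  a_k=1  p_k/q_k = 530/51
k=7  a_k=2  p_k/q_k = 1351/130
fundamental: x₁=1351, y₁=130  (since 1825201 − 108·16900 = 1)

1351 130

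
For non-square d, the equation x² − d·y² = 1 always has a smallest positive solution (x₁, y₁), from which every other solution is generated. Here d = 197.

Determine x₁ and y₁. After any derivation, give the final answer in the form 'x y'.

393 28

√197 = [14; 28, …], period ℓ=1 (odd) → k=1
k=0  a_k=14  p_k/q_k = 14/1
k=1  a_k=28  p_k/q_k = 393/28
fundamental: x₁=393, y₁=28  (since 154449 − 197·784 = 1)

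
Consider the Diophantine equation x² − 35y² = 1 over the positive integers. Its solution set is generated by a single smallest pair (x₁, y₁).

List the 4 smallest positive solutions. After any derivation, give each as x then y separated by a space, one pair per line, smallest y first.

6 1
71 12
846 143
10081 1704

d=35: √d = [5; 1,10] (ℓ=2, even), read p_1/q_1
a_0=5:  p_0=5·1+0=5,  q_0=5·0+1=1
a_1=1:  p_1=1·5+1=6,  q_1=1·1+0=1
(x₁, y₁) = (6, 1);  6² − 35·1² = 1 ✓
(x_2, y_2) = (6·6 + 35·1·1, 6·1 + 1·6) = (71, 12)
(x_3, y_3) = (6·71 + 35·1·12, 6·12 + 1·71) = (846, 143)
(x_4, y_4) = (6·846 + 35·1·143, 6·143 + 1·846) = (10081, 1704)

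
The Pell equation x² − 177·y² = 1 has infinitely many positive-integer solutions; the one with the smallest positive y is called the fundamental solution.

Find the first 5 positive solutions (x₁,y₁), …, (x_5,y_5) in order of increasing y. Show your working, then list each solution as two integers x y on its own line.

62423 4692
7793261857 585777432
972957569736599 73131969270780
121469860743542176897 9130233834994022448
15165026233415309047146263 1139873173290531757272228

[13; 3,3,2,8,2,3,3,26] for √177; ℓ=8 ⇒ convergent index 7
k=0  a_k=13  p_k/q_k = 13/1
k=1  a_k=3  p_k/q_k = 40/3
…
k=3  a_k=2  p_k/q_k = 306/23
…
k=5  a_k=2  p_k/q_k = 5468/411
k=6  a_k=3  p_k/q_k = 18985/1427
k=7  a_k=3  p_k/q_k = 62423/4692
(x₁, y₁) = (62423, 4692);  62423² − 177·4692² = 1 ✓
k=2:  x_2 = 62423·62423+177·4692·4692 = 7793261857,  y_2 = 62423·4692+4692·62423 = 585777432
k=3:  x_3 = 62423·7793261857+177·4692·585777432 = 972957569736599,  y_3 = 62423·585777432+4692·7793261857 = 73131969270780
k=4:  x_4 = 62423·972957569736599+177·4692·73131969270780 = 121469860743542176897,  y_4 = 62423·73131969270780+4692·972957569736599 = 9130233834994022448
k=5:  x_5 = 62423·121469860743542176897+177·4692·9130233834994022448 = 15165026233415309047146263,  y_5 = 62423·9130233834994022448+4692·121469860743542176897 = 1139873173290531757272228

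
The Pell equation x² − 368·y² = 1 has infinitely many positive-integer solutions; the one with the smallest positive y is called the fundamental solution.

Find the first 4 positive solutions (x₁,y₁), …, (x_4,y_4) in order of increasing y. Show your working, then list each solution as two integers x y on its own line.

d=368: √d = [19; 5,2,5,38] (ℓ=4, even), read p_3/q_3
i=0: a=19 ⇒ p=19, q=1
…
i=2: a=2 ⇒ p=211, q=11
i=3: a=5 ⇒ p=1151, q=60
→ (1151, 60).  Check: 1151²=1324801, 368·60²=1324800, difference 1.
n=2: (1151,60)∘(1151,60) = (1151·1151+368·60·60, 1151·60+60·1151) = (2649601,138120)
n=3: (2649601,138120)∘(1151,60) = (1151·2649601+368·60·138120, 1151·138120+60·2649601) = (6099380351,317952180)
n=4: (6099380351,317952180)∘(1151,60) = (1151·6099380351+368·60·317952180, 1151·317952180+60·6099380351) = (14040770918401,731925780240)

1151 60
2649601 138120
6099380351 317952180
14040770918401 731925780240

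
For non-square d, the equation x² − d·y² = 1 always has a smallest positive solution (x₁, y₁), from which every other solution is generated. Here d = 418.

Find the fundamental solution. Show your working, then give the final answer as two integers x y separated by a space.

√418 = [20; 2,4,20,4,2,40, …], period ℓ=6 (even) → k=5
step 0: (20, 1)  from 20·(1,0) + (0,1)
step 1: (41, 2)  from 2·(20,1) + (1,0)
step 2: (184, 9)  from 4·(41,2) + (20,1)
step 3: (3721, 182)  from 20·(184,9) + (41,2)
step 4: (15068, 737)  from 4·(3721,182) + (184,9)
step 5: (33857, 1656)  from 2·(15068,737) + (3721,182)
(x₁, y₁) = (33857, 1656);  33857² − 418·1656² = 1 ✓

33857 1656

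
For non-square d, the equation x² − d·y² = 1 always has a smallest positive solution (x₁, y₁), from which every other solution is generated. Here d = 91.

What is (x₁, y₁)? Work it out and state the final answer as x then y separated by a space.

√91 → a₀=9, period (1,1,5,1,5,1,1,18); ℓ=8 even so k=7
a_0=9:  p_0=9·1+0=9,  q_0=9·0+1=1
…
a_2=1:  p_2=1·10+9=19,  q_2=1·1+1=2
a_3=5:  p_3=5·19+10=105,  q_3=5·2+1=11
a_4=1:  p_4=1·105+19=124,  q_4=1·11+2=13
a_5=5:  p_5=5·124+105=725,  q_5=5·13+11=76
a_6=1:  p_6=1·725+124=849,  q_6=1·76+13=89
a_7=1:  p_7=1·849+725=1574,  q_7=1·89+76=165
fundamental: x₁=1574, y₁=165  (since 2477476 − 91·27225 = 1)

1574 165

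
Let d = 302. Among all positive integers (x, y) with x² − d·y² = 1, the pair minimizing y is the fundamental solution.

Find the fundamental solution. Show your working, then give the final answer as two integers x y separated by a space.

[17; 2,1,1,1,4,…,1,2,34] for √302; ℓ=16 ⇒ convergent index 15
a_0=17:  p_0=17·1+0=17,  q_0=17·0+1=1
a_1=2:  p_1=2·17+1=35,  q_1=2·1+0=2
a_2=1:  p_2=1·35+17=52,  q_2=1·2+1=3
…
a_5=4:  p_5=4·139+87=643,  q_5=4·8+5=37
…
a_7=1:  p_7=1·1425+643=2068,  q_7=1·82+37=119
…
a_14=1:  p_14=1·1042237+574956=1617193,  q_14=1·59974+33085=93059
a_15=2:  p_15=2·1617193+1042237=4276623,  q_15=2·93059+59974=246092
(x₁, y₁) = (4276623, 246092);  4276623² − 302·246092² = 1 ✓

4276623 246092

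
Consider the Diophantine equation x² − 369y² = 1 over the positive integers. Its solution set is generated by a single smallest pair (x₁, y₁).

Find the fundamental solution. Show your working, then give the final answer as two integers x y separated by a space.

d=369: √d = [19; 4,1,3,2,7,4,7,2,3,1,4,38] (ℓ=12, even), read p_11/q_11
a_0=19:  p_0=19·1+0=19,  q_0=19·0+1=1
a_1=4:  p_1=4·19+1=77,  q_1=4·1+0=4
a_2=1:  p_2=1·77+19=96,  q_2=1·4+1=5
a_3=3:  p_3=3·96+77=365,  q_3=3·5+4=19
…
a_6=4:  p_6=4·6147+826=25414,  q_6=4·320+43=1323
a_7=7:  p_7=7·25414+6147=184045,  q_7=7·1323+320=9581
a_8=2:  p_8=2·184045+25414=393504,  q_8=2·9581+1323=20485
…
a_10=1:  p_10=1·1364557+393504=1758061,  q_10=1·71036+20485=91521
a_11=4:  p_11=4·1758061+1364557=8396801,  q_11=4·91521+71036=437120
→ (8396801, 437120).  Check: 8396801²=70506267033601, 369·437120²=70506267033600, difference 1.

8396801 437120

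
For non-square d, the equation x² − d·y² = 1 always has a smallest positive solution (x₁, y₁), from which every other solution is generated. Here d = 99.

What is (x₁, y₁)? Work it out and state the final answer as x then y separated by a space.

√99 → a₀=9, period (1,18); ℓ=2 even so k=1
i=0: a=9 ⇒ p=9, q=1
i=1: a=1 ⇒ p=10, q=1
→ (10, 1).  Check: 10²=100, 99·1²=99, difference 1.

10 1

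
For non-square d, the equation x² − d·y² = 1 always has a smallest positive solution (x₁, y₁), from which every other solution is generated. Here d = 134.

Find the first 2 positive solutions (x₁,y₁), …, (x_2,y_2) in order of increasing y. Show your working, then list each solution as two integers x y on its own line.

√134 = [11; 1,1,2,1,3,…,1,1,22, …], period ℓ=14 (even) → k=13
k=0  a_k=11  p_k/q_k = 11/1
…
k=2  a_k=1  p_k/q_k = 23/2
k=3  a_k=2  p_k/q_k = 58/5
k=4  a_k=1  p_k/q_k = 81/7
k=5  a_k=3  p_k/q_k = 301/26
…
k=8  a_k=1  p_k/q_k = 4503/389
…
k=10  a_k=1  p_k/q_k = 22133/1912
k=11  a_k=2  p_k/q_k = 61896/5347
k=12  a_k=1  p_k/q_k = 84029/7259
k=13  a_k=1  p_k/q_k = 145925/12606
fundamental: x₁=145925, y₁=12606  (since 21294105625 − 134·158911236 = 1)
k=2:  x_2 = 145925·145925+134·12606·12606 = 42588211249,  y_2 = 145925·12606+12606·145925 = 3679061100

145925 12606
42588211249 3679061100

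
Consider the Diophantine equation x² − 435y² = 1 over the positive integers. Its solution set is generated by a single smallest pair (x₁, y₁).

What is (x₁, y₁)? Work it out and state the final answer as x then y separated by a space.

√435 → a₀=20, period (1,5,1,40); ℓ=4 even so k=3
i=0: a=20 ⇒ p=20, q=1
i=1: a=1 ⇒ p=21, q=1
i=2: a=5 ⇒ p=125, q=6
i=3: a=1 ⇒ p=146, q=7
(x₁, y₁) = (146, 7);  146² − 435·7² = 1 ✓

146 7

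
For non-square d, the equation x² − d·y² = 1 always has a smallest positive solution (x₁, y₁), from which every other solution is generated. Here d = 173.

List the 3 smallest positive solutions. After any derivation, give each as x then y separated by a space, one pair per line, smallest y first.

2499849 190060
12498490045601 950242601880
62488675684008728649 4750926036134042180

√173 = [13; 6,1,1,6,26, …], period ℓ=5 (odd) → k=9
a_0=13:  p_0=13·1+0=13,  q_0=13·0+1=1
a_1=6:  p_1=6·13+1=79,  q_1=6·1+0=6
a_2=1:  p_2=1·79+13=92,  q_2=1·6+1=7
a_3=1:  p_3=1·92+79=171,  q_3=1·7+6=13
…
a_5=26:  p_5=26·1118+171=29239,  q_5=26·85+13=2223
…
a_7=1:  p_7=1·176552+29239=205791,  q_7=1·13423+2223=15646
a_8=1:  p_8=1·205791+176552=382343,  q_8=1·15646+13423=29069
a_9=6:  p_9=6·382343+205791=2499849,  q_9=6·29069+15646=190060
(x₁, y₁) = (2499849, 190060);  2499849² − 173·190060² = 1 ✓
n=2: (2499849,190060)∘(2499849,190060) = (2499849·2499849+173·190060·190060, 2499849·190060+190060·2499849) = (12498490045601,950242601880)
n=3: (12498490045601,950242601880)∘(2499849,190060) = (2499849·12498490045601+173·190060·950242601880, 2499849·950242601880+190060·12498490045601) = (62488675684008728649,4750926036134042180)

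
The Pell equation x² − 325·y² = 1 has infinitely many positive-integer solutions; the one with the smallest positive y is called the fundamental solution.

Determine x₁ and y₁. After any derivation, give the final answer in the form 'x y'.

649 36

√325 → a₀=18, period (36); ℓ=1 odd so k=1
i=0: a=18 ⇒ p=18, q=1
i=1: a=36 ⇒ p=649, q=36
→ (649, 36).  Check: 649²=421201, 325·36²=421200, difference 1.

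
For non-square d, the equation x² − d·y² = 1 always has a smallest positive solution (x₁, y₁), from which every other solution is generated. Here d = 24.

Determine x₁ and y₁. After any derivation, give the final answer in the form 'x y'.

5 1

d=24: √d = [4; 1,8] (ℓ=2, even), read p_1/q_1
i=0: a=4 ⇒ p=4, q=1
i=1: a=1 ⇒ p=5, q=1
fundamental: x₁=5, y₁=1  (since 25 − 24·1 = 1)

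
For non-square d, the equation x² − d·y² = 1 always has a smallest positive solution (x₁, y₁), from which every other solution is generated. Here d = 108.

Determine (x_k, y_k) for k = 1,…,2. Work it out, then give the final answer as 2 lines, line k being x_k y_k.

1351 130
3650401 351260

[10; 2,1,1,4,1,1,2,20] for √108; ℓ=8 ⇒ convergent index 7
k=0  a_k=10  p_k/q_k = 10/1
k=1  a_k=2  p_k/q_k = 21/2
k=2  a_k=1  p_k/q_k = 31/3
k=3  a_k=1  p_k/q_k = 52/5
k=4  a_k=4  p_k/q_k = 239/23
k=5  a_k=1  p_k/q_k = 291/28
k=6  a_k=1  p_k/q_k = 530/51
k=7  a_k=2  p_k/q_k = 1351/130
→ (1351, 130).  Check: 1351²=1825201, 108·130²=1825200, difference 1.
k=2:  x_2 = 1351·1351+108·130·130 = 3650401,  y_2 = 1351·130+130·1351 = 351260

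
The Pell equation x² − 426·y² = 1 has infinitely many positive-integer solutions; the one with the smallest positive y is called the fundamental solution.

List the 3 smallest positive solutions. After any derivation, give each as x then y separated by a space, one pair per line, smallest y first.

88751 4300
15753480001 763258600
2796274207048751 135479928012900

[20; 1,1,1,3,2,6,2,3,1,1,1,40] for √426; ℓ=12 ⇒ convergent index 11
a_0=20:  p_0=20·1+0=20,  q_0=20·0+1=1
a_1=1:  p_1=1·20+1=21,  q_1=1·1+0=1
…
a_4=3:  p_4=3·62+41=227,  q_4=3·3+2=11
a_5=2:  p_5=2·227+62=516,  q_5=2·11+3=25
…
a_7=2:  p_7=2·3323+516=7162,  q_7=2·161+25=347
a_8=3:  p_8=3·7162+3323=24809,  q_8=3·347+161=1202
…
a_10=1:  p_10=1·31971+24809=56780,  q_10=1·1549+1202=2751
a_11=1:  p_11=1·56780+31971=88751,  q_11=1·2751+1549=4300
fundamental: x₁=88751, y₁=4300  (since 7876740001 − 426·18490000 = 1)
k=2:  x_2 = 88751·88751+426·4300·4300 = 15753480001,  y_2 = 88751·4300+4300·88751 = 763258600
k=3:  x_3 = 88751·15753480001+426·4300·763258600 = 2796274207048751,  y_3 = 88751·763258600+4300·15753480001 = 135479928012900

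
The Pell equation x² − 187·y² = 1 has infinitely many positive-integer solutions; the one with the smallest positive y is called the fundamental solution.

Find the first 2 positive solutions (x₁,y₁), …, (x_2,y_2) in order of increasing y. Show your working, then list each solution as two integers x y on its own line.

√187 → a₀=13, period (1,2,13,2,1,26); ℓ=6 even so k=5
k=0  a_k=13  p_k/q_k = 13/1
…
k=2  a_k=2  p_k/q_k = 41/3
k=3  a_k=13  p_k/q_k = 547/40
k=4  a_k=2  p_k/q_k = 1135/83
k=5  a_k=1  p_k/q_k = 1682/123
fundamental: x₁=1682, y₁=123  (since 2829124 − 187·15129 = 1)
k=2:  x_2 = 1682·1682+187·123·123 = 5658247,  y_2 = 1682·123+123·1682 = 413772

1682 123
5658247 413772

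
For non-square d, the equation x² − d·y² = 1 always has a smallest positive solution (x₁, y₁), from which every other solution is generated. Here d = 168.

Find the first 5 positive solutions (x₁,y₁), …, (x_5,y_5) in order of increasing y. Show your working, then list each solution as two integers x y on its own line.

13 1
337 26
8749 675
227137 17524
5896813 454949

d=168: √d = [12; 1,24] (ℓ=2, even), read p_1/q_1
step 0: (12, 1)  from 12·(1,0) + (0,1)
step 1: (13, 1)  from 1·(12,1) + (1,0)
(x₁, y₁) = (13, 1);  13² − 168·1² = 1 ✓
(13+1√168)^2 = 337 + 26√168
(13+1√168)^3 = 8749 + 675√168
(13+1√168)^4 = 227137 + 17524√168
(13+1√168)^5 = 5896813 + 454949√168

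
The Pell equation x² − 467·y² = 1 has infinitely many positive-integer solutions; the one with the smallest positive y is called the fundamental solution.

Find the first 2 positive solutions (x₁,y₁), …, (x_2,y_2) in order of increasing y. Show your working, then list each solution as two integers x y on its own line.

1625626 75225
5285319783751 244575431700

√467 = [21; 1,1,1,1,3,…,1,1,42, …], period ℓ=14 (even) → k=13
i=0: a=21 ⇒ p=21, q=1
i=1: a=1 ⇒ p=22, q=1
i=2: a=1 ⇒ p=43, q=2
…
i=4: a=1 ⇒ p=108, q=5
…
i=6: a=3 ⇒ p=1275, q=59
i=7: a=21 ⇒ p=27164, q=1257
i=8: a=3 ⇒ p=82767, q=3830
i=9: a=3 ⇒ p=275465, q=12747
i=10: a=1 ⇒ p=358232, q=16577
i=11: a=1 ⇒ p=633697, q=29324
i=12: a=1 ⇒ p=991929, q=45901
i=13: a=1 ⇒ p=1625626, q=75225
(x₁, y₁) = (1625626, 75225);  1625626² − 467·75225² = 1 ✓
n=2: (1625626,75225)∘(1625626,75225) = (1625626·1625626+467·75225·75225, 1625626·75225+75225·1625626) = (5285319783751,244575431700)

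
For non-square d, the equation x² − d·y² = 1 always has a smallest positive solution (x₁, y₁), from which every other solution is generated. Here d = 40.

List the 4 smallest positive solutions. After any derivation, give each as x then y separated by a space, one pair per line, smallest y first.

19 3
721 114
27379 4329
1039681 164388

[6; 3,12] for √40; ℓ=2 ⇒ convergent index 1
k=0  a_k=6  p_k/q_k = 6/1
k=1  a_k=3  p_k/q_k = 19/3
(x₁, y₁) = (19, 3);  19² − 40·3² = 1 ✓
k=2:  x_2 = 19·19+40·3·3 = 721,  y_2 = 19·3+3·19 = 114
k=3:  x_3 = 19·721+40·3·114 = 27379,  y_3 = 19·114+3·721 = 4329
k=4:  x_4 = 19·27379+40·3·4329 = 1039681,  y_4 = 19·4329+3·27379 = 164388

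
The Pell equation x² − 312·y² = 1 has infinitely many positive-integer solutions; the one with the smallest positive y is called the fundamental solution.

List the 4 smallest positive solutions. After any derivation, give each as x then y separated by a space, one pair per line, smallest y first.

d=312: √d = [17; 1,1,1,34] (ℓ=4, even), read p_3/q_3
step 0: (17, 1)  from 17·(1,0) + (0,1)
step 1: (18, 1)  from 1·(17,1) + (1,0)
step 2: (35, 2)  from 1·(18,1) + (17,1)
step 3: (53, 3)  from 1·(35,2) + (18,1)
(x₁, y₁) = (53, 3);  53² − 312·3² = 1 ✓
(53+3√312)^2 = 5617 + 318√312
(53+3√312)^3 = 595349 + 33705√312
(53+3√312)^4 = 63101377 + 3572412√312

53 3
5617 318
595349 33705
63101377 3572412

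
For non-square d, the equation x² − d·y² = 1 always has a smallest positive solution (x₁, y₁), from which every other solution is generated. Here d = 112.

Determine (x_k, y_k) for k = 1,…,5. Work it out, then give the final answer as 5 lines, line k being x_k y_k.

d=112: √d = [10; 1,1,2,1,1,20] (ℓ=6, even), read p_5/q_5
i=0: a=10 ⇒ p=10, q=1
i=1: a=1 ⇒ p=11, q=1
i=2: a=1 ⇒ p=21, q=2
…
i=4: a=1 ⇒ p=74, q=7
i=5: a=1 ⇒ p=127, q=12
→ (127, 12).  Check: 127²=16129, 112·12²=16128, difference 1.
k=2:  x_2 = 127·127+112·12·12 = 32257,  y_2 = 127·12+12·127 = 3048
k=3:  x_3 = 127·32257+112·12·3048 = 8193151,  y_3 = 127·3048+12·32257 = 774180
k=4:  x_4 = 127·8193151+112·12·774180 = 2081028097,  y_4 = 127·774180+12·8193151 = 196638672
k=5:  x_5 = 127·2081028097+112·12·196638672 = 528572943487,  y_5 = 127·196638672+12·2081028097 = 49945448508

127 12
32257 3048
8193151 774180
2081028097 196638672
528572943487 49945448508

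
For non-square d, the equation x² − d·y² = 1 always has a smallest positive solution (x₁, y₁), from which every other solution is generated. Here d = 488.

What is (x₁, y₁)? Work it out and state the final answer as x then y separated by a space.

√488 = [22; 11,44, …], period ℓ=2 (even) → k=1
k=0  a_k=22  p_k/q_k = 22/1
k=1  a_k=11  p_k/q_k = 243/11
fundamental: x₁=243, y₁=11  (since 59049 − 488·121 = 1)

243 11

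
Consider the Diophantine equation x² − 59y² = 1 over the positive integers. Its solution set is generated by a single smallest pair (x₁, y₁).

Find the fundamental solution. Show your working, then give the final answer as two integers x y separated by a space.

530 69

[7; 1,2,7,2,1,14] for √59; ℓ=6 ⇒ convergent index 5
a_0=7:  p_0=7·1+0=7,  q_0=7·0+1=1
…
a_3=7:  p_3=7·23+8=169,  q_3=7·3+1=22
a_4=2:  p_4=2·169+23=361,  q_4=2·22+3=47
a_5=1:  p_5=1·361+169=530,  q_5=1·47+22=69
fundamental: x₁=530, y₁=69  (since 280900 − 59·4761 = 1)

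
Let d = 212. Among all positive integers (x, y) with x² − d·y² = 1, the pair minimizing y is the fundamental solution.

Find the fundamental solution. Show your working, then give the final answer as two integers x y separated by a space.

66249 4550

√212 = [14; 1,1,3,1,1,…,1,1,28, …], period ℓ=14 (even) → k=13
i=0: a=14 ⇒ p=14, q=1
i=1: a=1 ⇒ p=15, q=1
i=2: a=1 ⇒ p=29, q=2
i=3: a=3 ⇒ p=102, q=7
i=4: a=1 ⇒ p=131, q=9
i=5: a=1 ⇒ p=233, q=16
i=6: a=1 ⇒ p=364, q=25
i=7: a=6 ⇒ p=2417, q=166
i=8: a=1 ⇒ p=2781, q=191
i=9: a=1 ⇒ p=5198, q=357
i=10: a=1 ⇒ p=7979, q=548
i=11: a=3 ⇒ p=29135, q=2001
i=12: a=1 ⇒ p=37114, q=2549
i=13: a=1 ⇒ p=66249, q=4550
fundamental: x₁=66249, y₁=4550  (since 4388930001 − 212·20702500 = 1)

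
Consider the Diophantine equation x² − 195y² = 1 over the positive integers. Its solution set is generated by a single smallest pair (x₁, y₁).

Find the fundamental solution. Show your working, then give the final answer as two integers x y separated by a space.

[13; 1,26] for √195; ℓ=2 ⇒ convergent index 1
k=0  a_k=13  p_k/q_k = 13/1
k=1  a_k=1  p_k/q_k = 14/1
(x₁, y₁) = (14, 1);  14² − 195·1² = 1 ✓

14 1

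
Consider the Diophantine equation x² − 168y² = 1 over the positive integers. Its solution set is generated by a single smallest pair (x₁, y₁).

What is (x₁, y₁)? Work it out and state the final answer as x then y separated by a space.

13 1

√168 = [12; 1,24, …], period ℓ=2 (even) → k=1
k=0  a_k=12  p_k/q_k = 12/1
k=1  a_k=1  p_k/q_k = 13/1
fundamental: x₁=13, y₁=1  (since 169 − 168·1 = 1)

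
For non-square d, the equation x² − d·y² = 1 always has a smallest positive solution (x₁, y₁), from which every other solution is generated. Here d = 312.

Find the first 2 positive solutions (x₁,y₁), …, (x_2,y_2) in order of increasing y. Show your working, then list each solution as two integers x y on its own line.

53 3
5617 318

d=312: √d = [17; 1,1,1,34] (ℓ=4, even), read p_3/q_3
a_0=17:  p_0=17·1+0=17,  q_0=17·0+1=1
…
a_2=1:  p_2=1·18+17=35,  q_2=1·1+1=2
a_3=1:  p_3=1·35+18=53,  q_3=1·2+1=3
fundamental: x₁=53, y₁=3  (since 2809 − 312·9 = 1)
n=2: (53,3)∘(53,3) = (53·53+312·3·3, 53·3+3·53) = (5617,318)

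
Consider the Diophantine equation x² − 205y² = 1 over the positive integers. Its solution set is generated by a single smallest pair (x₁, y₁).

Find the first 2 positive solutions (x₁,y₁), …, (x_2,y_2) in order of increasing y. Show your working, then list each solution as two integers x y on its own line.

√205 → a₀=14, period (3,6,1,4,1,6,3,28); ℓ=8 even so k=7
i=0: a=14 ⇒ p=14, q=1
i=1: a=3 ⇒ p=43, q=3
…
i=5: a=1 ⇒ p=1847, q=129
i=6: a=6 ⇒ p=12614, q=881
i=7: a=3 ⇒ p=39689, q=2772
(x₁, y₁) = (39689, 2772);  39689² − 205·2772² = 1 ✓
(39689+2772√205)^2 = 3150433441 + 220035816√205

39689 2772
3150433441 220035816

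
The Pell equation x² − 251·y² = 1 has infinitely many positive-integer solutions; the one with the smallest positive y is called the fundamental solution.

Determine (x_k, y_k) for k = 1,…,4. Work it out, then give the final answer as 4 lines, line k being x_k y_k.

[15; 1,5,2,1,2,…,5,1,30] for √251; ℓ=14 ⇒ convergent index 13
a_0=15:  p_0=15·1+0=15,  q_0=15·0+1=1
a_1=1:  p_1=1·15+1=16,  q_1=1·1+0=1
a_2=5:  p_2=5·16+15=95,  q_2=5·1+1=6
…
a_6=2:  p_6=2·808+301=1917,  q_6=2·51+19=121
a_7=15:  p_7=15·1917+808=29563,  q_7=15·121+51=1866
…
a_12=5:  p_12=5·577033+212692=3097857,  q_12=5·36422+13425=195535
a_13=1:  p_13=1·3097857+577033=3674890,  q_13=1·195535+36422=231957
→ (3674890, 231957).  Check: 3674890²=13504816512100, 251·231957²=13504816512099, difference 1.
n=2: (3674890,231957)∘(3674890,231957) = (3674890·3674890+251·231957·231957, 3674890·231957+231957·3674890) = (27009633024199,1704832919460)
n=3: (27009633024199,1704832919460)∘(3674890,231957) = (3674890·27009633024199+251·231957·1704832919460, 3674890·1704832919460+231957·27009633024199) = (198514860608593651330,12530146894788486843)
n=4: (198514860608593651330,12530146894788486843)∘(3674890,231957) = (3674890·198514860608593651330+251·231957·12530146894788486843, 3674890·12530146894788486843+231957·198514860608593651330) = (1459040552203802437039183201,92093823044376819996025080)

3674890 231957
27009633024199 1704832919460
198514860608593651330 12530146894788486843
1459040552203802437039183201 92093823044376819996025080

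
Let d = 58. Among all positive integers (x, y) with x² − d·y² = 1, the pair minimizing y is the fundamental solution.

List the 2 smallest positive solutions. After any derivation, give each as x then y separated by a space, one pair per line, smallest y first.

[7; 1,1,1,1,1,1,14] for √58; ℓ=7 ⇒ convergent index 13
k=0  a_k=7  p_k/q_k = 7/1
k=1  a_k=1  p_k/q_k = 8/1
…
k=3  a_k=1  p_k/q_k = 23/3
…
k=5  a_k=1  p_k/q_k = 61/8
k=6  a_k=1  p_k/q_k = 99/13
k=7  a_k=14  p_k/q_k = 1447/190
…
k=9  a_k=1  p_k/q_k = 2993/393
…
k=12  a_k=1  p_k/q_k = 12071/1585
k=13  a_k=1  p_k/q_k = 19603/2574
fundamental: x₁=19603, y₁=2574  (since 384277609 − 58·6625476 = 1)
n=2: (19603,2574)∘(19603,2574) = (19603·19603+58·2574·2574, 19603·2574+2574·19603) = (768555217,100916244)

19603 2574
768555217 100916244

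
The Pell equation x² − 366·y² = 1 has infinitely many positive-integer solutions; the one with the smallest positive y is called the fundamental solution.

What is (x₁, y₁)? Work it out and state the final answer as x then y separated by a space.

√366 → a₀=19, period (7,1,1,1,2,12,2,1,1,1,7,38); ℓ=12 even so k=11
k=0  a_k=19  p_k/q_k = 19/1
…
k=3  a_k=1  p_k/q_k = 287/15
…
k=8  a_k=1  p_k/q_k = 44499/2326
k=9  a_k=1  p_k/q_k = 74554/3897
k=10  a_k=1  p_k/q_k = 119053/6223
k=11  a_k=7  p_k/q_k = 907925/47458
→ (907925, 47458).  Check: 907925²=824327805625, 366·47458²=824327805624, difference 1.

907925 47458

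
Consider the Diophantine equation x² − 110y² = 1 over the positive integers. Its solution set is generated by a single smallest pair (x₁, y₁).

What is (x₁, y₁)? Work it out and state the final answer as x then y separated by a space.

√110 = [10; 2,20, …], period ℓ=2 (even) → k=1
a_0=10:  p_0=10·1+0=10,  q_0=10·0+1=1
a_1=2:  p_1=2·10+1=21,  q_1=2·1+0=2
(x₁, y₁) = (21, 2);  21² − 110·2² = 1 ✓

21 2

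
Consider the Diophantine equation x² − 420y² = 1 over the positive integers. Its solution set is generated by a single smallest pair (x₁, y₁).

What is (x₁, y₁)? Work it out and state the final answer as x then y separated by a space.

41 2

d=420: √d = [20; 2,40] (ℓ=2, even), read p_1/q_1
step 0: (20, 1)  from 20·(1,0) + (0,1)
step 1: (41, 2)  from 2·(20,1) + (1,0)
(x₁, y₁) = (41, 2);  41² − 420·2² = 1 ✓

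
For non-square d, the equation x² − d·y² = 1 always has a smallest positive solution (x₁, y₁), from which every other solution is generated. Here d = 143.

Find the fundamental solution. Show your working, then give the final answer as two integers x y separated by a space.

12 1

[11; 1,22] for √143; ℓ=2 ⇒ convergent index 1
a_0=11:  p_0=11·1+0=11,  q_0=11·0+1=1
a_1=1:  p_1=1·11+1=12,  q_1=1·1+0=1
(x₁, y₁) = (12, 1);  12² − 143·1² = 1 ✓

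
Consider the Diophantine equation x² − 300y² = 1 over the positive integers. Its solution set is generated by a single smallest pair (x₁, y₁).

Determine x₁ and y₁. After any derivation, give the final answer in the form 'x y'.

√300 → a₀=17, period (3,8,3,34); ℓ=4 even so k=3
i=0: a=17 ⇒ p=17, q=1
…
i=2: a=8 ⇒ p=433, q=25
i=3: a=3 ⇒ p=1351, q=78
→ (1351, 78).  Check: 1351²=1825201, 300·78²=1825200, difference 1.

1351 78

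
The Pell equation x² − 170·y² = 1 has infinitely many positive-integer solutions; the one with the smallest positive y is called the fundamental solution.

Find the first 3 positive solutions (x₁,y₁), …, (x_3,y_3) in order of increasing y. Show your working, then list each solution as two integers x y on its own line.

√170 = [13; 26, …], period ℓ=1 (odd) → k=1
step 0: (13, 1)  from 13·(1,0) + (0,1)
step 1: (339, 26)  from 26·(13,1) + (1,0)
fundamental: x₁=339, y₁=26  (since 114921 − 170·676 = 1)
(x_2, y_2) = (339·339 + 170·26·26, 339·26 + 26·339) = (229841, 17628)
(x_3, y_3) = (339·229841 + 170·26·17628, 339·17628 + 26·229841) = (155831859, 11951758)

339 26
229841 17628
155831859 11951758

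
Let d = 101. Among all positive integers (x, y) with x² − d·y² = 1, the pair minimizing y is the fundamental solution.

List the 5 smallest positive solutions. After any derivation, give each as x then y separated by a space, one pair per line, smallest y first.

[10; 20] for √101; ℓ=1 ⇒ convergent index 1
i=0: a=10 ⇒ p=10, q=1
i=1: a=20 ⇒ p=201, q=20
fundamental: x₁=201, y₁=20  (since 40401 − 101·400 = 1)
(x_2, y_2) = (201·201 + 101·20·20, 201·20 + 20·201) = (80801, 8040)
(x_3, y_3) = (201·80801 + 101·20·8040, 201·8040 + 20·80801) = (32481801, 3232060)
(x_4, y_4) = (201·32481801 + 101·20·3232060, 201·3232060 + 20·32481801) = (13057603201, 1299280080)
(x_5, y_5) = (201·13057603201 + 101·20·1299280080, 201·1299280080 + 20·13057603201) = (5249124005001, 522307360100)

201 20
80801 8040
32481801 3232060
13057603201 1299280080
5249124005001 522307360100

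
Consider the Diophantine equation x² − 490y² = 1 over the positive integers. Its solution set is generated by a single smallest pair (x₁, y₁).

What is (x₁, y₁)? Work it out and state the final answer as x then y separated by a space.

√490 → a₀=22, period (7,2,1,4,4,4,1,2,7,44); ℓ=10 even so k=9
step 0: (22, 1)  from 22·(1,0) + (0,1)
step 1: (155, 7)  from 7·(22,1) + (1,0)
step 2: (332, 15)  from 2·(155,7) + (22,1)
step 3: (487, 22)  from 1·(332,15) + (155,7)
step 4: (2280, 103)  from 4·(487,22) + (332,15)
…
step 6: (40708, 1839)  from 4·(9607,434) + (2280,103)
…
step 8: (141338, 6385)  from 2·(50315,2273) + (40708,1839)
step 9: (1039681, 46968)  from 7·(141338,6385) + (50315,2273)
(x₁, y₁) = (1039681, 46968);  1039681² − 490·46968² = 1 ✓

1039681 46968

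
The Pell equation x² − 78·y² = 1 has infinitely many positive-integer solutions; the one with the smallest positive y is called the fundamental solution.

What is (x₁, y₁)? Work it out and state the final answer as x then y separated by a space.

√78 = [8; 1,4,1,16, …], period ℓ=4 (even) → k=3
step 0: (8, 1)  from 8·(1,0) + (0,1)
step 1: (9, 1)  from 1·(8,1) + (1,0)
step 2: (44, 5)  from 4·(9,1) + (8,1)
step 3: (53, 6)  from 1·(44,5) + (9,1)
→ (53, 6).  Check: 53²=2809, 78·6²=2808, difference 1.

53 6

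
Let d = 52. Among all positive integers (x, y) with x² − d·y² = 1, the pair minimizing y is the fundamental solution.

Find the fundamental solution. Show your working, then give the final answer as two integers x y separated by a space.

√52 = [7; 4,1,2,1,4,14, …], period ℓ=6 (even) → k=5
i=0: a=7 ⇒ p=7, q=1
i=1: a=4 ⇒ p=29, q=4
…
i=3: a=2 ⇒ p=101, q=14
i=4: a=1 ⇒ p=137, q=19
i=5: a=4 ⇒ p=649, q=90
fundamental: x₁=649, y₁=90  (since 421201 − 52·8100 = 1)

649 90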